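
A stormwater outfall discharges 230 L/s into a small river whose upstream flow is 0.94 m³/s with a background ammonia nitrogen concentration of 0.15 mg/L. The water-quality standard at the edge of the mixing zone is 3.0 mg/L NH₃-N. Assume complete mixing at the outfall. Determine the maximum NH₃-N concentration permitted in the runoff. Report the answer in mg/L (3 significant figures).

230 L/s = 0.23 m³/s.
Mass balance: 3·1.17 = 0.23·Cₑ + 0.94·0.15.
Cₑ = (3.51 − 0.141) / 0.23 = 14.65 mg/L.

14.6 mg/L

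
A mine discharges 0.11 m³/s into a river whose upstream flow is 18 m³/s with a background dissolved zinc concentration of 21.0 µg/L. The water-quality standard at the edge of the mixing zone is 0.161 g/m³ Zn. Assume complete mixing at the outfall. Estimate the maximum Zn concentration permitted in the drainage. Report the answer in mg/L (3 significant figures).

23.1 mg/L

21.0 µg/L = 0.021 mg/L.
Mass balance: 0.161·18.11 = 0.11·Cₑ + 18·0.021.
Cₑ = (2.916 − 0.378) / 0.11 = 23.07 mg/L.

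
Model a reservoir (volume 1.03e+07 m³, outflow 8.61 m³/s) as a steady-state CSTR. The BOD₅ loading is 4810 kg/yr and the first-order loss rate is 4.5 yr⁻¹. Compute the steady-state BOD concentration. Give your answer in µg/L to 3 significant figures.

15.1 µg/L

Outflow Q = 8.61 m³/s × 3.156e+07 s/yr = 2.717e+08 m³/yr.
Steady-state CSTR mass balance: W = Q·C + k·V·C, so C = W/(Q + kV).
Q + kV = 2.717e+08 + 4.5·1.03e+07 = 3.181e+08 m³/yr.
C = 4810/3.181e+08 = 1.512e-05 kg/m³ = 0.01512 mg/L = 15.12 µg/L.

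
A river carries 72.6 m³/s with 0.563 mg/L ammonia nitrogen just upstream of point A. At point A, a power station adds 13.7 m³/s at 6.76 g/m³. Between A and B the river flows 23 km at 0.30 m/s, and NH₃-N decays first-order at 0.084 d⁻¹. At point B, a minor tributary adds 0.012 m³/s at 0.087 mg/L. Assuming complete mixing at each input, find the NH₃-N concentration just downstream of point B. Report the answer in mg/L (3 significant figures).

After input A: C = (72.6·0.563 + 13.7·6.76) / 86.3 = 1.547 mg/L.
Over the 23 km reach to input B (t = 7.667e+04 s = 0.8873 d), decay gives C = 1.547·exp(−0.084·0.8873) = 1.436 mg/L.
After input B: C = (86.3·1.436 + 0.012·0.087) / 86.31 = 1.435 mg/L.

1.44 mg/L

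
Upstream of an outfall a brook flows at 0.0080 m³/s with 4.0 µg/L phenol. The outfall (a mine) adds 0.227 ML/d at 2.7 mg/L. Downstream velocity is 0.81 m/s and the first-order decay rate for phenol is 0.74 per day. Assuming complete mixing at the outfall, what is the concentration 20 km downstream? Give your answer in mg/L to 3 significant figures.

0.543 mg/L

0.227 ML/d = 0.002627 m³/s.
4.0 µg/L = 0.004 mg/L.
After complete mixing, C₀ = (0.002627·2.7 + 0.008·0.004) / 0.01063 = 0.6705 mg/L.
Travel time t = 2e+04 m / 0.81 m/s = 2.469e+04 s = 0.2858 d.
C = 0.6705·exp(−0.74·0.2858) = 0.6705·0.8094 = 0.5427 mg/L.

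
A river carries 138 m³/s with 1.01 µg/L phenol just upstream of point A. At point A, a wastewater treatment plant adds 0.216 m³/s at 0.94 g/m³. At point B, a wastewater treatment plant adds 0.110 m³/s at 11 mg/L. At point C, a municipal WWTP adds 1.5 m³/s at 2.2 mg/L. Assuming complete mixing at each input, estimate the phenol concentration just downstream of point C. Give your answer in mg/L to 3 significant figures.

0.0347 mg/L

1.01 µg/L = 0.00101 mg/L.
After input A: C = (138·0.00101 + 0.216·0.94) / 138.2 = 0.002477 mg/L.
After input B: C = (138.2·0.002477 + 0.11·11) / 138.3 = 0.01122 mg/L.
After input C: C = (138.3·0.01122 + 1.5·2.2) / 139.8 = 0.0347 mg/L.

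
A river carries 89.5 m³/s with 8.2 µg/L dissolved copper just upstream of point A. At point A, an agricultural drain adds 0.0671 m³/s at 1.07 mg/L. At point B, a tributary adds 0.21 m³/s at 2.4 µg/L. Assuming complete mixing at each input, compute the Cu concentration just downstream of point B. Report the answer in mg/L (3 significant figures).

0.00898 mg/L

8.2 µg/L = 0.0082 mg/L.
After input A: C = (89.5·0.0082 + 0.0671·1.07) / 89.57 = 0.008995 mg/L.
2.4 µg/L = 0.0024 mg/L.
After input B: C = (89.57·0.008995 + 0.21·0.0024) / 89.78 = 0.00898 mg/L.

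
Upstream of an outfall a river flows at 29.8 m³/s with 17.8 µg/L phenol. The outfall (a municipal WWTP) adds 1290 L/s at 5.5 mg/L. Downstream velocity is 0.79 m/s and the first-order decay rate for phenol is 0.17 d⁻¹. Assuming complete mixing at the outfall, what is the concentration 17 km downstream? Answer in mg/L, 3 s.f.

0.235 mg/L

1290 L/s = 1.29 m³/s.
17.8 µg/L = 0.0178 mg/L.
After complete mixing, C₀ = (1.29·5.5 + 29.8·0.0178) / 31.09 = 0.2453 mg/L.
Travel time t = 1.7e+04 m / 0.79 m/s = 2.152e+04 s = 0.2491 d.
C = 0.2453·exp(−0.17·0.2491) = 0.2453·0.9585 = 0.2351 mg/L.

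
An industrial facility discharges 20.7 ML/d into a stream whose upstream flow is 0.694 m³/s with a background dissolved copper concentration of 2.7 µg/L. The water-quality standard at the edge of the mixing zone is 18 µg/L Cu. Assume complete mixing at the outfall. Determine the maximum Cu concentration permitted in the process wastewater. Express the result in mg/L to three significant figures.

0.0623 mg/L

20.7 ML/d = 0.2396 m³/s.
2.7 µg/L = 0.0027 mg/L.
18 µg/L = 0.018 mg/L.
Mass balance: 0.018·0.9336 = 0.2396·Cₑ + 0.694·0.0027.
Cₑ = (0.0168 − 0.001874) / 0.2396 = 0.06232 mg/L.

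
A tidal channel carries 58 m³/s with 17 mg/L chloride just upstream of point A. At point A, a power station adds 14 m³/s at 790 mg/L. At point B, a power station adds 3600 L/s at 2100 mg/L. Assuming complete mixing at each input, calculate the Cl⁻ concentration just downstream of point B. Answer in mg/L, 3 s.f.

259 mg/L

After input A: C = (58·17 + 14·790) / 72 = 167.3 mg/L.
3600 L/s = 3.6 m³/s.
After input B: C = (72·167.3 + 3.6·2100) / 75.6 = 259.3 mg/L.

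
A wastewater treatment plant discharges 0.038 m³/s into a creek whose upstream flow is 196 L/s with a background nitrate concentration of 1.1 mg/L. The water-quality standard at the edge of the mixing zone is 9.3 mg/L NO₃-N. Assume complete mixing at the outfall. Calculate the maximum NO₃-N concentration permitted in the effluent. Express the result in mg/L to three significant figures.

196 L/s = 0.196 m³/s.
Mass balance: 9.3·0.234 = 0.038·Cₑ + 0.196·1.1.
Cₑ = (2.176 − 0.2156) / 0.038 = 51.59 mg/L.

51.6 mg/L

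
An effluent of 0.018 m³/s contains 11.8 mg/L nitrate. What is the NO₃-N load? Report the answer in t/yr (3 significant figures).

6.70 t/yr

Mass flux = Q·C = 0.018 m³/s × 11.8 g/m³ = 0.2124 g/s.
= 0.2124 g/s × 31.56 = 6.703 t/yr.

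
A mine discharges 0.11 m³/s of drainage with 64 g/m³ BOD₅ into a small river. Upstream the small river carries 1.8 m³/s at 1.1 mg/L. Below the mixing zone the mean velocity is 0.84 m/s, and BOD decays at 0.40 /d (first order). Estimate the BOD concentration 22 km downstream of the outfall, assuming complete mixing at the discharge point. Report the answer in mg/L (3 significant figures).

4.18 mg/L

After complete mixing, C₀ = (0.11·64 + 1.8·1.1) / 1.91 = 4.723 mg/L.
Travel time t = 2.2e+04 m / 0.84 m/s = 2.619e+04 s = 0.3031 d.
C = 4.723·exp(−0.40·0.3031) = 4.723·0.8858 = 4.183 mg/L.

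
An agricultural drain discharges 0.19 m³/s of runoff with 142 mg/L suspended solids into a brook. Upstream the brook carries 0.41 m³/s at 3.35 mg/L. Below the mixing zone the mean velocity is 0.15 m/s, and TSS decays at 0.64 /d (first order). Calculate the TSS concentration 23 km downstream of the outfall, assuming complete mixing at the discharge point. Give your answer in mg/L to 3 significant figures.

After complete mixing, C₀ = (0.19·142 + 0.41·3.35) / 0.6 = 47.26 mg/L.
Travel time t = 2.3e+04 m / 0.15 m/s = 1.533e+05 s = 1.775 d.
C = 47.26·exp(−0.64·1.775) = 47.26·0.3212 = 15.18 mg/L.

15.2 mg/L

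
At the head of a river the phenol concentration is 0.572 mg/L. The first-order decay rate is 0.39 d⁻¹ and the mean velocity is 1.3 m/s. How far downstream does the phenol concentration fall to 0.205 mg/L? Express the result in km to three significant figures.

From C = C₀·e^(−kt), t = ln(C₀/C)/k = ln(0.572/0.205)/0.39 = 1.026/0.39 = 2.631 d.
Distance = v·t = 1.3 m/s × 2.273e+05 s = 2.955e+05 m = 295.5 km.

296 km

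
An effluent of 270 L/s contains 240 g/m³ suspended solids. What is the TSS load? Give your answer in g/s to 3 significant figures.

270 L/s = 0.27 m³/s.
Mass flux = Q·C = 0.27 m³/s × 240 g/m³ = 64.8 g/s.

64.8 g/s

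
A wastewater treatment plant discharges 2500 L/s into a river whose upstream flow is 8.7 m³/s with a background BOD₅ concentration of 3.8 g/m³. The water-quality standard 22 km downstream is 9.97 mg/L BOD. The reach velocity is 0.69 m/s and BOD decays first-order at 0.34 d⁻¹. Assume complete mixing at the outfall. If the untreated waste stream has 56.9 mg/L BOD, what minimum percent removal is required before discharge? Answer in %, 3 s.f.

34.2 %

2500 L/s = 2.5 m³/s.
Travel time to the compliance point: t = 2.2e+04/0.69 = 3.188e+04 s = 0.369 d; decay factor exp(−0.34·0.369) = 0.8821.
So the concentration just after mixing may be at most 9.97/0.8821 = 11.3 mg/L.
Mass balance: 11.3·11.2 = 2.5·Cₑ + 8.7·3.8.
Cₑ = (126.6 − 33.06) / 2.5 = 37.41 mg/L.
Required removal = 1 − 37.41/56.9 = 34.25 %.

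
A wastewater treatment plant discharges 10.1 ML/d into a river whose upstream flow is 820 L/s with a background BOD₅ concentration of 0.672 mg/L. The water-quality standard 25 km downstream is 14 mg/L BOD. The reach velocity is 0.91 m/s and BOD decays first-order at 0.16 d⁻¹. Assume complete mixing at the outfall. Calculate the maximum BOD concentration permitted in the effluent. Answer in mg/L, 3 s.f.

10.1 ML/d = 0.1169 m³/s.
820 L/s = 0.82 m³/s.
Travel time to the compliance point: t = 2.5e+04/0.91 = 2.747e+04 s = 0.318 d; decay factor exp(−0.16·0.318) = 0.9504.
So the concentration just after mixing may be at most 14/0.9504 = 14.73 mg/L.
Mass balance: 14.73·0.9369 = 0.1169·Cₑ + 0.82·0.672.
Cₑ = (13.8 − 0.551) / 0.1169 = 113.3 mg/L.

113 mg/L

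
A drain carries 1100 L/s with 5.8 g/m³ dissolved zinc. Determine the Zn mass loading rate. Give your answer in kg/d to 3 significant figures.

1100 L/s = 1.1 m³/s.
Mass flux = Q·C = 1.1 m³/s × 5.8 g/m³ = 6.38 g/s.
= 6.38 g/s × 86.4 = 551.2 kg/d.

551 kg/d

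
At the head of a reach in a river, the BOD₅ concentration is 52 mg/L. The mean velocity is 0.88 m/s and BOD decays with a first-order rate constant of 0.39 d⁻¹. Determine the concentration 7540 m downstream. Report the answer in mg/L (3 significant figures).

Travel time t = 7540 m / 0.88 m/s = 7540/0.88 = 8568 s = 0.09917 d.
First-order decay: C = 52·exp(−0.39·0.09917) = 52·0.9621 = 50.03 mg/L.

50.0 mg/L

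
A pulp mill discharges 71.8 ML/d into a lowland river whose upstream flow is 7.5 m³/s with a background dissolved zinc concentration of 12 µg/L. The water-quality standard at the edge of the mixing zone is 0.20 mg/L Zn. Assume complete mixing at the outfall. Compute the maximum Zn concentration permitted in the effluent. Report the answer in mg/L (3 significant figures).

1.90 mg/L

71.8 ML/d = 0.831 m³/s.
12 µg/L = 0.012 mg/L.
Mass balance: 0.2·8.331 = 0.831·Cₑ + 7.5·0.012.
Cₑ = (1.666 − 0.09) / 0.831 = 1.897 mg/L.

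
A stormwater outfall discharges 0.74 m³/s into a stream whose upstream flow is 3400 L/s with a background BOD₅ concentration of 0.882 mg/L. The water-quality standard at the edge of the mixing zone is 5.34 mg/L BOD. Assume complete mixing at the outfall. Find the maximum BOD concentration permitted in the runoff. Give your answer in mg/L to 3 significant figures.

25.8 mg/L

3400 L/s = 3.4 m³/s.
Mass balance: 5.34·4.14 = 0.74·Cₑ + 3.4·0.882.
Cₑ = (22.11 − 2.999) / 0.74 = 25.82 mg/L.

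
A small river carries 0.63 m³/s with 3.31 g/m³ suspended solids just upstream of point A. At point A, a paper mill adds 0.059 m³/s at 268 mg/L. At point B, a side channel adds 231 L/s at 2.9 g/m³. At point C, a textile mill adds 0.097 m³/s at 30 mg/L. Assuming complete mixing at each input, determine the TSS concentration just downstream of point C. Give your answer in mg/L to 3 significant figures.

After input A: C = (0.63·3.31 + 0.059·268) / 0.689 = 25.98 mg/L.
231 L/s = 0.231 m³/s.
After input B: C = (0.689·25.98 + 0.231·2.9) / 0.92 = 20.18 mg/L.
After input C: C = (0.92·20.18 + 0.097·30) / 1.017 = 21.12 mg/L.

21.1 mg/L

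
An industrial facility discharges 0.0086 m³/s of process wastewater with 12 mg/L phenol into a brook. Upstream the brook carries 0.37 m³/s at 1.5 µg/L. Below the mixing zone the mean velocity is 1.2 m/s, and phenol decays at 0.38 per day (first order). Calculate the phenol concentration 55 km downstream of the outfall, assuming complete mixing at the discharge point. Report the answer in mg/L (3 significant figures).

0.224 mg/L

1.5 µg/L = 0.0015 mg/L.
After complete mixing, C₀ = (0.0086·12 + 0.37·0.0015) / 0.3786 = 0.274 mg/L.
Travel time t = 5.5e+04 m / 1.2 m/s = 4.583e+04 s = 0.5305 d.
C = 0.274·exp(−0.38·0.5305) = 0.274·0.8174 = 0.224 mg/L.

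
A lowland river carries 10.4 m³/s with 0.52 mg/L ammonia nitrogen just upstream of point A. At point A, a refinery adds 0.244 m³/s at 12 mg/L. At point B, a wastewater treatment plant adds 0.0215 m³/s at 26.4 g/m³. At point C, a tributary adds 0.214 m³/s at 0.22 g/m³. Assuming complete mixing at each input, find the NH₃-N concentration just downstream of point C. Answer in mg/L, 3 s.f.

After input A: C = (10.4·0.52 + 0.244·12) / 10.64 = 0.7832 mg/L.
After input B: C = (10.64·0.7832 + 0.0215·26.4) / 10.67 = 0.8348 mg/L.
After input C: C = (10.67·0.8348 + 0.214·0.22) / 10.88 = 0.8227 mg/L.

0.823 mg/L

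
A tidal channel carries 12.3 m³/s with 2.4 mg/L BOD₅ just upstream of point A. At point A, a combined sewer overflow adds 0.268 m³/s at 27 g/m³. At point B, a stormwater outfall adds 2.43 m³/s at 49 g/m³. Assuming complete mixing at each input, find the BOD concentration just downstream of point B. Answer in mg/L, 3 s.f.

After input A: C = (12.3·2.4 + 0.268·27) / 12.57 = 2.925 mg/L.
After input B: C = (12.57·2.925 + 2.43·49) / 15 = 10.39 mg/L.

10.4 mg/L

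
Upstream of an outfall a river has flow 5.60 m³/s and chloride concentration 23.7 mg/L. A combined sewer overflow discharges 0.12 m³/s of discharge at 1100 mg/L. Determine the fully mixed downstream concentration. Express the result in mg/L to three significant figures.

46.3 mg/L

Conservation of mass across the mixing zone: C = (0.12·1100 + 5.6·23.7) / (0.12 + 5.6) = 264.7/5.72 = 46.28 mg/L.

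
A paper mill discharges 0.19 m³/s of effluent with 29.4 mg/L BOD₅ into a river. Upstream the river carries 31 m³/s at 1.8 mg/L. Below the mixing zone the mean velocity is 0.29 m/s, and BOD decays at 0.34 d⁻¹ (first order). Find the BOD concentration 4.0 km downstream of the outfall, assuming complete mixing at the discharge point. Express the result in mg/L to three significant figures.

1.86 mg/L

After complete mixing, C₀ = (0.19·29.4 + 31·1.8) / 31.19 = 1.968 mg/L.
Travel time t = 4000 m / 0.29 m/s = 1.379e+04 s = 0.1596 d.
C = 1.968·exp(−0.34·0.1596) = 1.968·0.9472 = 1.864 mg/L.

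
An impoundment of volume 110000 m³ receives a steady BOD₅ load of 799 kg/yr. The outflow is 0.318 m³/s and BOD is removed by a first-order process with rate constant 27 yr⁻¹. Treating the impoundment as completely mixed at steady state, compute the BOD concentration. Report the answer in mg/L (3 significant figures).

0.0614 mg/L

Outflow Q = 0.318 m³/s × 3.156e+07 s/yr = 1.004e+07 m³/yr.
Steady-state CSTR mass balance: W = Q·C + k·V·C, so C = W/(Q + kV).
Q + kV = 1.004e+07 + 27·110000 = 1.301e+07 m³/yr.
C = 799/1.301e+07 = 6.144e-05 kg/m³ = 0.06144 mg/L.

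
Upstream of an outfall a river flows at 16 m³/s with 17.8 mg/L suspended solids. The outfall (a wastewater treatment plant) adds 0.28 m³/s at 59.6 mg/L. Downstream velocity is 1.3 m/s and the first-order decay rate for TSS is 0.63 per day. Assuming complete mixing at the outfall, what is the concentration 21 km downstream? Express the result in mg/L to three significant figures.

16.5 mg/L

After complete mixing, C₀ = (0.28·59.6 + 16·17.8) / 16.28 = 18.52 mg/L.
Travel time t = 2.1e+04 m / 1.3 m/s = 1.615e+04 s = 0.187 d.
C = 18.52·exp(−0.63·0.187) = 18.52·0.8889 = 16.46 mg/L.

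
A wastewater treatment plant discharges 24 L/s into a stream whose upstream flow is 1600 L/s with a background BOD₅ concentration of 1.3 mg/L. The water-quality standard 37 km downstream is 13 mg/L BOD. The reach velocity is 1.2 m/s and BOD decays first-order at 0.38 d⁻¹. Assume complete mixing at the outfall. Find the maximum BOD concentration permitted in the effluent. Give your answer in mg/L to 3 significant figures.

921 mg/L

24 L/s = 0.024 m³/s.
1600 L/s = 1.6 m³/s.
Travel time to the compliance point: t = 3.7e+04/1.2 = 3.083e+04 s = 0.3569 d; decay factor exp(−0.38·0.3569) = 0.8732.
So the concentration just after mixing may be at most 13/0.8732 = 14.89 mg/L.
Mass balance: 14.89·1.624 = 0.024·Cₑ + 1.6·1.3.
Cₑ = (24.18 − 2.08) / 0.024 = 920.8 mg/L.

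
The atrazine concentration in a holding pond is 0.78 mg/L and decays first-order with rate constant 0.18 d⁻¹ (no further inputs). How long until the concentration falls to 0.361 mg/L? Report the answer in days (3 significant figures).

t = ln(C₀/C)/k = ln(0.78/0.361)/0.18 = 0.7704/0.18 = 4.28 d.

4.28 d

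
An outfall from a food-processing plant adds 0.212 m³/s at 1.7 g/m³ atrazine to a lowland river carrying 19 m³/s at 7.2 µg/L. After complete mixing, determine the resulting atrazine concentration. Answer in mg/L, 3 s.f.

0.0259 mg/L

7.2 µg/L = 0.0072 mg/L.
Flow-weighted mixing gives C = (0.212·1.7 + 19·0.0072) / (0.212 + 19) = 0.4972/19.21 = 0.02588 mg/L.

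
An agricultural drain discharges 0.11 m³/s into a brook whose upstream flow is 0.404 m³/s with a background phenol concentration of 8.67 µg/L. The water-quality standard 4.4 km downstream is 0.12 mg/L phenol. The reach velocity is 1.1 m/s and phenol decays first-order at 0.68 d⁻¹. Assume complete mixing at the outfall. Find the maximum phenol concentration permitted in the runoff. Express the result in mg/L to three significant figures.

0.547 mg/L

8.67 µg/L = 0.00867 mg/L.
Travel time to the compliance point: t = 4400/1.1 = 4000 s = 0.0463 d; decay factor exp(−0.68·0.0463) = 0.969.
So the concentration just after mixing may be at most 0.12/0.969 = 0.1238 mg/L.
Mass balance: 0.1238·0.514 = 0.11·Cₑ + 0.404·0.00867.
Cₑ = (0.06365 − 0.003503) / 0.11 = 0.5468 mg/L.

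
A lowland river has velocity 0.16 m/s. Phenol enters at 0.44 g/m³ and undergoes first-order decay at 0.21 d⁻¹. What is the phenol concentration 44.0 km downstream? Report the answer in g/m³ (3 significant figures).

Travel time t = 44.0 km / 0.16 m/s = 4.4e+04/0.16 = 2.75e+05 s = 3.183 d.
First-order decay: C = 0.44·exp(−0.21·3.183) = 0.44·0.5125 = 0.2255 g/m³.

0.226 g/m³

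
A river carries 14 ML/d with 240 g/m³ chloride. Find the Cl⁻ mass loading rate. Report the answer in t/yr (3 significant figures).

14 ML/d = 0.162 m³/s.
Mass flux = Q·C = 0.162 m³/s × 240 g/m³ = 38.89 g/s.
= 38.89 g/s × 31.56 = 1227 t/yr.

1230 t/yr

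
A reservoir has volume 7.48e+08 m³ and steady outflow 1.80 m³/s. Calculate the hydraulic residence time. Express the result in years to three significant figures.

13.2 yr

Q = 1.80 m³/s × 3.156e+07 s/yr = 5.68e+07 m³/yr.
Hydraulic residence time τ = V/Q = 7.48e+08/5.68e+07 = 13.17 yr.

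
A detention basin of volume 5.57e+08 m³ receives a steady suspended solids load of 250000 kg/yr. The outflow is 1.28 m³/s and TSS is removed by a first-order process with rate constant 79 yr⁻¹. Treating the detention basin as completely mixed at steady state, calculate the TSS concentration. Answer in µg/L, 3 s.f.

5.68 µg/L

Outflow Q = 1.28 m³/s × 3.156e+07 s/yr = 4.039e+07 m³/yr.
Steady-state CSTR mass balance: W = Q·C + k·V·C, so C = W/(Q + kV).
Q + kV = 4.039e+07 + 79·5.57e+08 = 4.404e+10 m³/yr.
C = 250000/4.404e+10 = 5.676e-06 kg/m³ = 0.005676 mg/L = 5.676 µg/L.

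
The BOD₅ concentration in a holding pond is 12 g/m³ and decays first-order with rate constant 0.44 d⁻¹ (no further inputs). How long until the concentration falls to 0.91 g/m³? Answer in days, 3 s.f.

5.86 d

t = ln(C₀/C)/k = ln(12/0.91)/0.44 = 2.579/0.44 = 5.862 d.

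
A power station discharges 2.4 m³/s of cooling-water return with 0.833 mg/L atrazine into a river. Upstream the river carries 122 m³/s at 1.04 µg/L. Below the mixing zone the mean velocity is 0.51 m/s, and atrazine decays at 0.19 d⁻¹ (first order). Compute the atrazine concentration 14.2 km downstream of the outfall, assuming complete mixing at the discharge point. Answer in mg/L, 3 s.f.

0.0161 mg/L

1.04 µg/L = 0.00104 mg/L.
After complete mixing, C₀ = (2.4·0.833 + 122·0.00104) / 124.4 = 0.01709 mg/L.
Travel time t = 1.42e+04 m / 0.51 m/s = 2.784e+04 s = 0.3223 d.
C = 0.01709·exp(−0.19·0.3223) = 0.01709·0.9406 = 0.01608 mg/L.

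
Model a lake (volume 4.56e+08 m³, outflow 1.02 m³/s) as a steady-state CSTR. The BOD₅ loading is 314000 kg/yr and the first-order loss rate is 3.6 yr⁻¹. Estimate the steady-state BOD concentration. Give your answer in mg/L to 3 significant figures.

0.188 mg/L

Outflow Q = 1.02 m³/s × 3.156e+07 s/yr = 3.219e+07 m³/yr.
Steady-state CSTR mass balance: W = Q·C + k·V·C, so C = W/(Q + kV).
Q + kV = 3.219e+07 + 3.6·4.56e+08 = 1.674e+09 m³/yr.
C = 314000/1.674e+09 = 0.0001876 kg/m³ = 0.1876 mg/L.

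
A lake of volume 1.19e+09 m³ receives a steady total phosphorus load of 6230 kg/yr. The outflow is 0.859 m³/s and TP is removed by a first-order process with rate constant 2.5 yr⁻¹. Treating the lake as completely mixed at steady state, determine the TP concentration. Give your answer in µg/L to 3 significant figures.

Outflow Q = 0.859 m³/s × 3.156e+07 s/yr = 2.711e+07 m³/yr.
Steady-state CSTR mass balance: W = Q·C + k·V·C, so C = W/(Q + kV).
Q + kV = 2.711e+07 + 2.5·1.19e+09 = 3.002e+09 m³/yr.
C = 6230/3.002e+09 = 2.075e-06 kg/m³ = 0.002075 mg/L = 2.075 µg/L.

2.08 µg/L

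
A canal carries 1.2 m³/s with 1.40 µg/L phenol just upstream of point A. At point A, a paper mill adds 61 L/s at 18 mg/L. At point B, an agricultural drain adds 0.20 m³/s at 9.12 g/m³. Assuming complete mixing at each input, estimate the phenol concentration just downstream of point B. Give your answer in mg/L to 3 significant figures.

1.40 µg/L = 0.0014 mg/L.
61 L/s = 0.061 m³/s.
After input A: C = (1.2·0.0014 + 0.061·18) / 1.261 = 0.8721 mg/L.
After input B: C = (1.261·0.8721 + 0.2·9.12) / 1.461 = 2.001 mg/L.

2.00 mg/L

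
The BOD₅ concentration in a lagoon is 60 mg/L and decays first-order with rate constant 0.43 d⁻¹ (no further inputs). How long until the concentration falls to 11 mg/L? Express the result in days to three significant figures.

t = ln(C₀/C)/k = ln(60/11)/0.43 = 1.696/0.43 = 3.945 d.

3.95 d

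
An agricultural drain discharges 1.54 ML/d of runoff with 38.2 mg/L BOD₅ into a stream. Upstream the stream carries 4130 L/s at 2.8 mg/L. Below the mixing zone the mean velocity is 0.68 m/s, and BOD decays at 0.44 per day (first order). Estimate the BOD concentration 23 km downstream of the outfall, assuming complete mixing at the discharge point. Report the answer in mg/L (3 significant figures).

1.54 ML/d = 0.01782 m³/s.
4130 L/s = 4.13 m³/s.
After complete mixing, C₀ = (0.01782·38.2 + 4.13·2.8) / 4.148 = 2.952 mg/L.
Travel time t = 2.3e+04 m / 0.68 m/s = 3.382e+04 s = 0.3915 d.
C = 2.952·exp(−0.44·0.3915) = 2.952·0.8418 = 2.485 mg/L.

2.49 mg/L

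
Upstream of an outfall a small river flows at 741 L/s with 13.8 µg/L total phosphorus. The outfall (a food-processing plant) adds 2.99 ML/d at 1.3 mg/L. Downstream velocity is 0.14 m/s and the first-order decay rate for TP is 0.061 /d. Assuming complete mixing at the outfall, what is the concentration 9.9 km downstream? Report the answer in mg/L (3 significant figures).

2.99 ML/d = 0.03461 m³/s.
741 L/s = 0.741 m³/s.
13.8 µg/L = 0.0138 mg/L.
After complete mixing, C₀ = (0.03461·1.3 + 0.741·0.0138) / 0.7756 = 0.07119 mg/L.
Travel time t = 9900 m / 0.14 m/s = 7.071e+04 s = 0.8185 d.
C = 0.07119·exp(−0.061·0.8185) = 0.07119·0.9513 = 0.06772 mg/L.

0.0677 mg/L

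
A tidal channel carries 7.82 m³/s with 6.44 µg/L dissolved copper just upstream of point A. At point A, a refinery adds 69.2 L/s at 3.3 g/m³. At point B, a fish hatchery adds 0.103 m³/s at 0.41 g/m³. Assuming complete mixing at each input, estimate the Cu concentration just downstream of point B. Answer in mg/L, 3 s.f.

0.0402 mg/L

6.44 µg/L = 0.00644 mg/L.
69.2 L/s = 0.0692 m³/s.
After input A: C = (7.82·0.00644 + 0.0692·3.3) / 7.889 = 0.03533 mg/L.
After input B: C = (7.889·0.03533 + 0.103·0.41) / 7.992 = 0.04016 mg/L.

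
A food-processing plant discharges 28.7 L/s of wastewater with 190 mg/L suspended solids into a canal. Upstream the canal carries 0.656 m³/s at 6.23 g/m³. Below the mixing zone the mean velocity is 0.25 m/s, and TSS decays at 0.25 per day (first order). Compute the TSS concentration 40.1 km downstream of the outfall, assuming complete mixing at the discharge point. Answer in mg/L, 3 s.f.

8.76 mg/L

28.7 L/s = 0.0287 m³/s.
After complete mixing, C₀ = (0.0287·190 + 0.656·6.23) / 0.6847 = 13.93 mg/L.
Travel time t = 4.01e+04 m / 0.25 m/s = 1.604e+05 s = 1.856 d.
C = 13.93·exp(−0.25·1.856) = 13.93·0.6287 = 8.759 mg/L.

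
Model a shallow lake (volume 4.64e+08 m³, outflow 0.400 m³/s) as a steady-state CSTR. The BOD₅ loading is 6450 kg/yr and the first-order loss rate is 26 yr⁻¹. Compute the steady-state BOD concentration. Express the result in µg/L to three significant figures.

Outflow Q = 0.400 m³/s × 3.156e+07 s/yr = 1.262e+07 m³/yr.
Steady-state CSTR mass balance: W = Q·C + k·V·C, so C = W/(Q + kV).
Q + kV = 1.262e+07 + 26·4.64e+08 = 1.208e+10 m³/yr.
C = 6450/1.208e+10 = 5.341e-07 kg/m³ = 0.0005341 mg/L = 0.5341 µg/L.

0.534 µg/L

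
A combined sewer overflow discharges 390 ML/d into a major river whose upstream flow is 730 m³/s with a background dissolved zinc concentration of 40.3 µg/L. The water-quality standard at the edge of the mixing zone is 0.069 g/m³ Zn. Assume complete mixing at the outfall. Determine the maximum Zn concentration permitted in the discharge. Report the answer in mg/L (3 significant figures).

4.71 mg/L

390 ML/d = 4.514 m³/s.
40.3 µg/L = 0.0403 mg/L.
Mass balance: 0.069·734.5 = 4.514·Cₑ + 730·0.0403.
Cₑ = (50.68 − 29.42) / 4.514 = 4.71 mg/L.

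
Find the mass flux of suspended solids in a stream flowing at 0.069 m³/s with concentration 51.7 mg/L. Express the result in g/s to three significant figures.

3.57 g/s

Mass flux = Q·C = 0.069 m³/s × 51.7 g/m³ = 3.567 g/s.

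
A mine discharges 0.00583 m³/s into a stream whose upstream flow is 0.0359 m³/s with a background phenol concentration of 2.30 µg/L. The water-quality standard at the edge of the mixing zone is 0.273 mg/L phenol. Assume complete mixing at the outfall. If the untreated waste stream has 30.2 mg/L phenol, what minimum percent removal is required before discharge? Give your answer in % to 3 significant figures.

2.30 µg/L = 0.0023 mg/L.
Mass balance: 0.273·0.04173 = 0.00583·Cₑ + 0.0359·0.0023.
Cₑ = (0.01139 − 8.257e-05) / 0.00583 = 1.94 mg/L.
Required removal = 1 − 1.94/30.2 = 93.58 %.

93.6 %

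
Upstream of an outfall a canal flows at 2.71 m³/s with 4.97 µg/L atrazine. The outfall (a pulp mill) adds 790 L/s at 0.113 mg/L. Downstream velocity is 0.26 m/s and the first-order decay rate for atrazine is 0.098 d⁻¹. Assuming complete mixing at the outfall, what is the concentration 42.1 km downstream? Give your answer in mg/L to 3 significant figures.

0.0244 mg/L

790 L/s = 0.79 m³/s.
4.97 µg/L = 0.00497 mg/L.
After complete mixing, C₀ = (0.79·0.113 + 2.71·0.00497) / 3.5 = 0.02935 mg/L.
Travel time t = 4.21e+04 m / 0.26 m/s = 1.619e+05 s = 1.874 d.
C = 0.02935·exp(−0.098·1.874) = 0.02935·0.8322 = 0.02443 mg/L.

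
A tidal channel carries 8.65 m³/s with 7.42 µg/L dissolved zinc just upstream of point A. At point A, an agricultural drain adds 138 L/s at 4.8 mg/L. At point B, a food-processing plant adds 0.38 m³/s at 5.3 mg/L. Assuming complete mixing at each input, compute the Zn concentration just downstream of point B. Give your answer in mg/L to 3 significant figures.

7.42 µg/L = 0.00742 mg/L.
138 L/s = 0.138 m³/s.
After input A: C = (8.65·0.00742 + 0.138·4.8) / 8.788 = 0.08268 mg/L.
After input B: C = (8.788·0.08268 + 0.38·5.3) / 9.168 = 0.2989 mg/L.

0.299 mg/L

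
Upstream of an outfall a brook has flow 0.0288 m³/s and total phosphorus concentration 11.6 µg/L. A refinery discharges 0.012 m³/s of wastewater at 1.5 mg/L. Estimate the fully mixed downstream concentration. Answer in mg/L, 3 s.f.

11.6 µg/L = 0.0116 mg/L.
By mass balance at complete mixing, C = (0.012·1.5 + 0.0288·0.0116) / (0.012 + 0.0288) = 0.01833/0.0408 = 0.4494 mg/L.

0.449 mg/L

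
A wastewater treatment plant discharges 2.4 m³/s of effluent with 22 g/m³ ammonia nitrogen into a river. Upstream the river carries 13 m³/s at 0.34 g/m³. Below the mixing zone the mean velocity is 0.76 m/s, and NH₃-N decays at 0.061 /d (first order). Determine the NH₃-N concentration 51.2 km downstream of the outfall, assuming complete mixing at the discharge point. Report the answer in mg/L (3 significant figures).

3.54 mg/L

After complete mixing, C₀ = (2.4·22 + 13·0.34) / 15.4 = 3.716 mg/L.
Travel time t = 5.12e+04 m / 0.76 m/s = 6.737e+04 s = 0.7797 d.
C = 3.716·exp(−0.061·0.7797) = 3.716·0.9536 = 3.543 mg/L.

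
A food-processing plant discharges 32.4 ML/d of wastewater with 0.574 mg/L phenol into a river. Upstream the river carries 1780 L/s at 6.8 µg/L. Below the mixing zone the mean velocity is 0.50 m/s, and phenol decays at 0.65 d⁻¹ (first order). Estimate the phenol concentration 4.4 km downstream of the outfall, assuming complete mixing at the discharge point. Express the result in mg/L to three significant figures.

0.0987 mg/L

32.4 ML/d = 0.375 m³/s.
1780 L/s = 1.78 m³/s.
6.8 µg/L = 0.0068 mg/L.
After complete mixing, C₀ = (0.375·0.574 + 1.78·0.0068) / 2.155 = 0.1055 mg/L.
Travel time t = 4400 m / 0.50 m/s = 8800 s = 0.1019 d.
C = 0.1055·exp(−0.65·0.1019) = 0.1055·0.9359 = 0.09874 mg/L.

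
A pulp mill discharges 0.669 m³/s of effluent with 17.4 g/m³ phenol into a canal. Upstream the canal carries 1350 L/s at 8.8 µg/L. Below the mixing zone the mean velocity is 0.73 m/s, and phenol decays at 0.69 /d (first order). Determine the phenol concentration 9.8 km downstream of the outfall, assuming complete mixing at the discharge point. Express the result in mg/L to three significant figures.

5.18 mg/L

1350 L/s = 1.35 m³/s.
8.8 µg/L = 0.0088 mg/L.
After complete mixing, C₀ = (0.669·17.4 + 1.35·0.0088) / 2.019 = 5.771 mg/L.
Travel time t = 9800 m / 0.73 m/s = 1.342e+04 s = 0.1554 d.
C = 5.771·exp(−0.69·0.1554) = 5.771·0.8983 = 5.185 mg/L.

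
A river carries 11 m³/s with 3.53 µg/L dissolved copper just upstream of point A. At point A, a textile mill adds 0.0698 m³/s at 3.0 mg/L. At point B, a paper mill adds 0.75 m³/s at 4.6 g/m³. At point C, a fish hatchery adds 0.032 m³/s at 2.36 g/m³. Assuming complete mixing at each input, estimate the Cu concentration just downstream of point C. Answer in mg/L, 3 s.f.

0.318 mg/L

3.53 µg/L = 0.00353 mg/L.
After input A: C = (11·0.00353 + 0.0698·3) / 11.07 = 0.02242 mg/L.
After input B: C = (11.07·0.02242 + 0.75·4.6) / 11.82 = 0.3129 mg/L.
After input C: C = (11.82·0.3129 + 0.032·2.36) / 11.85 = 0.3184 mg/L.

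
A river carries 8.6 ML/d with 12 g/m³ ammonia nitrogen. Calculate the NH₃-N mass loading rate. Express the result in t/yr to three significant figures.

8.6 ML/d = 0.09954 m³/s.
Mass flux = Q·C = 0.09954 m³/s × 12 g/m³ = 1.194 g/s.
= 1.194 g/s × 31.56 = 37.69 t/yr.

37.7 t/yr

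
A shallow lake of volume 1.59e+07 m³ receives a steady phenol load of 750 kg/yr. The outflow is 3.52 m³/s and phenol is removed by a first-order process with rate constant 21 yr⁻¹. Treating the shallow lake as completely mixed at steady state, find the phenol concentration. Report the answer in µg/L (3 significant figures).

1.69 µg/L

Outflow Q = 3.52 m³/s × 3.156e+07 s/yr = 1.111e+08 m³/yr.
Steady-state CSTR mass balance: W = Q·C + k·V·C, so C = W/(Q + kV).
Q + kV = 1.111e+08 + 21·1.59e+07 = 4.45e+08 m³/yr.
C = 750/4.45e+08 = 1.685e-06 kg/m³ = 0.001685 mg/L = 1.685 µg/L.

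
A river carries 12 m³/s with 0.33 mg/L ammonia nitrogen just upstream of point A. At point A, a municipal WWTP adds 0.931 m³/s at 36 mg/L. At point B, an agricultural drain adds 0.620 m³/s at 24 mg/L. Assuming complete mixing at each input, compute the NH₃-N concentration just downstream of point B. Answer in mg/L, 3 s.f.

3.86 mg/L

After input A: C = (12·0.33 + 0.931·36) / 12.93 = 2.898 mg/L.
After input B: C = (12.93·2.898 + 0.62·24) / 13.55 = 3.864 mg/L.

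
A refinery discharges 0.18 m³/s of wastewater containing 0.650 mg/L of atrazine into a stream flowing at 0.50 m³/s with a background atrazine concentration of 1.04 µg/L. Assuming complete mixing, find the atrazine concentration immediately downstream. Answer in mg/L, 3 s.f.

0.173 mg/L

1.04 µg/L = 0.00104 mg/L.
Flow-weighted mixing gives C = (0.18·0.65 + 0.5·0.00104) / (0.18 + 0.5) = 0.1175/0.68 = 0.1728 mg/L.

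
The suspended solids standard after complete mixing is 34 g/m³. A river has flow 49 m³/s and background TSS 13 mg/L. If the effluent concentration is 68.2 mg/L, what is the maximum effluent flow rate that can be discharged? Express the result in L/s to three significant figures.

30100 L/s

Mass balance at complete mixing: C_std·(Q_w + Q_r) = Q_w·C_e + Q_r·C_b.
Rearranging, Q_w = Q_r·(C_std − C_b)/(C_e − C_std) = 49·(34 − 13) / (68.2 − 34) = 30.09 m³/s.
= 3.009e+04 L/s.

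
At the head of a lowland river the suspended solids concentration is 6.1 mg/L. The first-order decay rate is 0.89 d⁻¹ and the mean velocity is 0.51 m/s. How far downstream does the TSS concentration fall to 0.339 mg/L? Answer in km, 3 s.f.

143 km

From C = C₀·e^(−kt), t = ln(C₀/C)/k = ln(6.1/0.339)/0.89 = 2.89/0.89 = 3.247 d.
Distance = v·t = 0.51 m/s × 2.806e+05 s = 1.431e+05 m = 143.1 km.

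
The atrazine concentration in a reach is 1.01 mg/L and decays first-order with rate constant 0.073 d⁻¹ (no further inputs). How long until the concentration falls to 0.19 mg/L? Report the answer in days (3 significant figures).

22.9 d

t = ln(C₀/C)/k = ln(1.01/0.19)/0.073 = 1.671/0.073 = 22.89 d.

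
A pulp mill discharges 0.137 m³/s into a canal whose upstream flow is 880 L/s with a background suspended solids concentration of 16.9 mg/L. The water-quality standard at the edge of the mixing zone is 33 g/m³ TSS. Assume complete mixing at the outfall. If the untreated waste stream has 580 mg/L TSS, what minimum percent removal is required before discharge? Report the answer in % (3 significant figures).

76.5 %

880 L/s = 0.88 m³/s.
Mass balance: 33·1.017 = 0.137·Cₑ + 0.88·16.9.
Cₑ = (33.56 − 14.87) / 0.137 = 136.4 mg/L.
Required removal = 1 − 136.4/580 = 76.48 %.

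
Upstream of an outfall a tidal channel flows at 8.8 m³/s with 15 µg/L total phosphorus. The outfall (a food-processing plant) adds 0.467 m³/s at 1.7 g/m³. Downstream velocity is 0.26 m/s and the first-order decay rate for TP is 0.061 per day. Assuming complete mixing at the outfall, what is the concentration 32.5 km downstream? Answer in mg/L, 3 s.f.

0.0915 mg/L

15 µg/L = 0.015 mg/L.
After complete mixing, C₀ = (0.467·1.7 + 8.8·0.015) / 9.267 = 0.09991 mg/L.
Travel time t = 3.25e+04 m / 0.26 m/s = 1.25e+05 s = 1.447 d.
C = 0.09991·exp(−0.061·1.447) = 0.09991·0.9155 = 0.09147 mg/L.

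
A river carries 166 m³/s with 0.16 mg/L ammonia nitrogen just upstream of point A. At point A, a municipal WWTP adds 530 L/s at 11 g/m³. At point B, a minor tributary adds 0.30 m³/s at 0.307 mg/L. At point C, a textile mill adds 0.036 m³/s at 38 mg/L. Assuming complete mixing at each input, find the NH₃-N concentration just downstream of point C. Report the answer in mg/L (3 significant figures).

0.203 mg/L

530 L/s = 0.53 m³/s.
After input A: C = (166·0.16 + 0.53·11) / 166.5 = 0.1945 mg/L.
After input B: C = (166.5·0.1945 + 0.3·0.307) / 166.8 = 0.1947 mg/L.
After input C: C = (166.8·0.1947 + 0.036·38) / 166.9 = 0.2029 mg/L.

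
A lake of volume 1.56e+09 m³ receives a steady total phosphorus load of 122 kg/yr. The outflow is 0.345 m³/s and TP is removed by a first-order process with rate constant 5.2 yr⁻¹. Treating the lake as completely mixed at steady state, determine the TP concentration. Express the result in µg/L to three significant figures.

Outflow Q = 0.345 m³/s × 3.156e+07 s/yr = 1.089e+07 m³/yr.
Steady-state CSTR mass balance: W = Q·C + k·V·C, so C = W/(Q + kV).
Q + kV = 1.089e+07 + 5.2·1.56e+09 = 8.123e+09 m³/yr.
C = 122/8.123e+09 = 1.502e-08 kg/m³ = 1.502e-05 mg/L = 0.01502 µg/L.

0.0150 µg/L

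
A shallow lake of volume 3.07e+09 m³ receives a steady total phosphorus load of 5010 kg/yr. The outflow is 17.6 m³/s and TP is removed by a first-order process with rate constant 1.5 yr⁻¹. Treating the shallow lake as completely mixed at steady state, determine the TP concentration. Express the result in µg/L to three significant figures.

0.971 µg/L

Outflow Q = 17.6 m³/s × 3.156e+07 s/yr = 5.554e+08 m³/yr.
Steady-state CSTR mass balance: W = Q·C + k·V·C, so C = W/(Q + kV).
Q + kV = 5.554e+08 + 1.5·3.07e+09 = 5.16e+09 m³/yr.
C = 5010/5.16e+09 = 9.709e-07 kg/m³ = 0.0009709 mg/L = 0.9709 µg/L.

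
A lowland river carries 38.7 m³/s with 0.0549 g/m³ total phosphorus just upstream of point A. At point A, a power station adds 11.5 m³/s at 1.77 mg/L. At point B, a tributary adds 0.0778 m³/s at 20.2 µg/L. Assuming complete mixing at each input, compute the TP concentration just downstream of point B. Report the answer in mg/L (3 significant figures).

0.447 mg/L

After input A: C = (38.7·0.0549 + 11.5·1.77) / 50.2 = 0.4478 mg/L.
20.2 µg/L = 0.0202 mg/L.
After input B: C = (50.2·0.4478 + 0.0778·0.0202) / 50.28 = 0.4471 mg/L.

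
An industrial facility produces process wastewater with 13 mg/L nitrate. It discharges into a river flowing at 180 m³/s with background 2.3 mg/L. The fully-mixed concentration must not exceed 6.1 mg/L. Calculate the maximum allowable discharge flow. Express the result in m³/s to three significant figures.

Mass balance at complete mixing: C_std·(Q_w + Q_r) = Q_w·C_e + Q_r·C_b.
Rearranging, Q_w = Q_r·(C_std − C_b)/(C_e − C_std) = 180·(6.1 − 2.3) / (13 − 6.1) = 99.13 m³/s.

99.1 m³/s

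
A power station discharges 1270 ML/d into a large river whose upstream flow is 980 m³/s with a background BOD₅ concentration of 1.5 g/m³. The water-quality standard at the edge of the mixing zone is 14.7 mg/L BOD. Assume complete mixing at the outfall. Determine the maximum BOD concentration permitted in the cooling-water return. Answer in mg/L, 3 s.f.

1270 ML/d = 14.7 m³/s.
Mass balance: 14.7·994.7 = 14.7·Cₑ + 980·1.5.
Cₑ = (1.462e+04 − 1470) / 14.7 = 894.8 mg/L.

895 mg/L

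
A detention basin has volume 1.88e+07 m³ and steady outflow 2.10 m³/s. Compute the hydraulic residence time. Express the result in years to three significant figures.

0.284 yr

Q = 2.10 m³/s × 3.156e+07 s/yr = 6.627e+07 m³/yr.
Hydraulic residence time τ = V/Q = 1.88e+07/6.627e+07 = 0.2837 yr.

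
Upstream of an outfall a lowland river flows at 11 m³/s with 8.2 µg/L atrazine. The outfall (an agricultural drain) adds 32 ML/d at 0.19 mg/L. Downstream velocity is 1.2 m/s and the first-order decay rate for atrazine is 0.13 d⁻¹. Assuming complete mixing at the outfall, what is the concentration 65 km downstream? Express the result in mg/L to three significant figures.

0.0130 mg/L

32 ML/d = 0.3704 m³/s.
8.2 µg/L = 0.0082 mg/L.
After complete mixing, C₀ = (0.3704·0.19 + 11·0.0082) / 11.37 = 0.01412 mg/L.
Travel time t = 6.5e+04 m / 1.2 m/s = 5.417e+04 s = 0.6269 d.
C = 0.01412·exp(−0.13·0.6269) = 0.01412·0.9217 = 0.01302 mg/L.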